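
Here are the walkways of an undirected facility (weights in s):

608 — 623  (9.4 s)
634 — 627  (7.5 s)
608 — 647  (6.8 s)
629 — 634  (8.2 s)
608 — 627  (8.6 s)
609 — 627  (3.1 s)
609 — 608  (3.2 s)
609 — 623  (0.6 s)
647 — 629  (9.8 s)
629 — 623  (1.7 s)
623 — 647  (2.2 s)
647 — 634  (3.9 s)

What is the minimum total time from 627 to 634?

7.5 s

Candidate routes:
627 - 609 - 623 - 647 - 634: 3.1+0.6+2.2+3.9 = 9.8
627 - 634: 7.5 = 7.5
627 - 609 - 623 - 629 - 634: 3.1+0.6+1.7+8.2 = 13.6
The minimum is 7.5 s via 627 - 634.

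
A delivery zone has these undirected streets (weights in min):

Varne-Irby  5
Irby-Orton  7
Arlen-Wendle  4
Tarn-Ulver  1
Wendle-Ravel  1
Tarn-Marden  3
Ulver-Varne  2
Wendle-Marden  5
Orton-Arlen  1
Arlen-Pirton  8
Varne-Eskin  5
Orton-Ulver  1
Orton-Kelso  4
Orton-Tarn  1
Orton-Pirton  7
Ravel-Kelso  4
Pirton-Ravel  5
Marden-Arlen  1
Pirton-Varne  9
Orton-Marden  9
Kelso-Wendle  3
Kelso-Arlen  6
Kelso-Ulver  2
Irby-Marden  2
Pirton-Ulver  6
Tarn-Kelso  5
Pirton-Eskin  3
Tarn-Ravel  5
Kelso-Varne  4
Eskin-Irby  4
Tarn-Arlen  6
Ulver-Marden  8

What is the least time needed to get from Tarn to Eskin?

8 min

Enumerating some paths:
Tarn - Marden - Irby - Eskin: 3+2+4 = 9
Tarn - Ulver - Varne - Eskin: 1+2+5 = 8
Tarn - Orton - Arlen - Marden - Irby - Eskin: 1+1+1+2+4 = 9
Tarn - Orton - Ulver - Varne - Eskin: 1+1+2+5 = 9
The minimum is 8 min via Tarn - Ulver - Varne - Eskin.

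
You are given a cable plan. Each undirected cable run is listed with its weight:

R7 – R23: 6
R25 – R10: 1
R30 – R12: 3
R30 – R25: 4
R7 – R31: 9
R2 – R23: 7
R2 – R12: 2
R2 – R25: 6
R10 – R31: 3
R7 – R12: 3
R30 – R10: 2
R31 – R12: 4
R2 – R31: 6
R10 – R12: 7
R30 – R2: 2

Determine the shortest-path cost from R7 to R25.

Compare a few routes:
R7–R12–R30–R25: 3+3+4 = 10
R7–R12–R2–R30–R10–R25: 3+2+2+2+1 = 10
R7–R12–R10–R25: 3+7+1 = 11
R7–R12–R30–R10–R25: 3+3+2+1 = 9
The minimum is 9 via R7–R12–R30–R10–R25.

9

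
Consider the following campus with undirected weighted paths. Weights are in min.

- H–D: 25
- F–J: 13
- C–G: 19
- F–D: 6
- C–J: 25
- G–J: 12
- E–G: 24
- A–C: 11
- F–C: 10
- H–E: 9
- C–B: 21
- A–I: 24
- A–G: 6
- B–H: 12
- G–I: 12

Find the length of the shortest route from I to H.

45 min

Settle nodes by increasing distance from I:
I: 0
G: 12  (via I)
A: 18  (via G)
J: 24  (via G)
C: 29  (via A)
E: 36  (via G)
F: 37  (via J)
D: 43  (via F)
H: 45  (via E)
Shortest route: I–G–E–H = 45 min.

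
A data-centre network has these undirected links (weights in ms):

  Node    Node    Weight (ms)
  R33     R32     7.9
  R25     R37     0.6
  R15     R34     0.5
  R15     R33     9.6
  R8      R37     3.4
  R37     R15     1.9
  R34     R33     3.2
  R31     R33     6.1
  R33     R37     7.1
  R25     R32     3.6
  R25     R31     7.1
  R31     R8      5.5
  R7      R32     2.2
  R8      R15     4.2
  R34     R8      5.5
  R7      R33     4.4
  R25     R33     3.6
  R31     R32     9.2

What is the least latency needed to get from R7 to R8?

Compare a few routes:
R7 - R32 - R25 - R37 - R15 - R8: 2.2+3.6+0.6+1.9+4.2 = 12.5
R7 - R33 - R25 - R37 - R8: 4.4+3.6+0.6+3.4 = 12
R7 - R33 - R34 - R15 - R8: 4.4+3.2+0.5+4.2 = 12.3
R7 - R32 - R25 - R37 - R8: 2.2+3.6+0.6+3.4 = 9.8
The minimum is 9.8 ms via R7 - R32 - R25 - R37 - R8.

9.8 ms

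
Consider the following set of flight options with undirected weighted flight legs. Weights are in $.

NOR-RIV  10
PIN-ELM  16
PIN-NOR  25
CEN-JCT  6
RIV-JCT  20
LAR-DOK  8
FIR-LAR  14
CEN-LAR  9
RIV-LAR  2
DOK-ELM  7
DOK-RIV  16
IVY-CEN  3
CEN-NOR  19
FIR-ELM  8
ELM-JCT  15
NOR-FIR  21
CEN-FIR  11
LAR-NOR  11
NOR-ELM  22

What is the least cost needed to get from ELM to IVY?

$22

Settle nodes by increasing distance from ELM:
ELM: 0
DOK: 7  (via ELM)
FIR: 8  (via ELM)
JCT: 15  (via ELM)
LAR: 15  (via DOK)
PIN: 16  (via ELM)
RIV: 17  (via LAR)
CEN: 19  (via FIR)
NOR: 22  (via ELM)
IVY: 22  (via CEN)
Shortest route: ELM → FIR → CEN → IVY = $22.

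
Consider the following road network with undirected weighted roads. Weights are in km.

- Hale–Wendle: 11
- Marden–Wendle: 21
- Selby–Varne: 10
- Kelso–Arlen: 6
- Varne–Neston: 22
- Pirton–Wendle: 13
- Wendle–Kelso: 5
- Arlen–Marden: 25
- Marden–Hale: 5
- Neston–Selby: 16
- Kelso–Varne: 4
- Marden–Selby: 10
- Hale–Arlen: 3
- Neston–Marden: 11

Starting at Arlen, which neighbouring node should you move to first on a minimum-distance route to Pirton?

Kelso

Enumerating some paths:
Arlen → Hale → Wendle → Pirton: 3+11+13 = 27
Arlen → Hale → Marden → Wendle → Pirton: 3+5+21+13 = 42
Arlen → Kelso → Wendle → Pirton: 6+5+13 = 24
The minimum is 24 km via Arlen → Kelso → Wendle → Pirton.
So from Arlen the first move is to Kelso.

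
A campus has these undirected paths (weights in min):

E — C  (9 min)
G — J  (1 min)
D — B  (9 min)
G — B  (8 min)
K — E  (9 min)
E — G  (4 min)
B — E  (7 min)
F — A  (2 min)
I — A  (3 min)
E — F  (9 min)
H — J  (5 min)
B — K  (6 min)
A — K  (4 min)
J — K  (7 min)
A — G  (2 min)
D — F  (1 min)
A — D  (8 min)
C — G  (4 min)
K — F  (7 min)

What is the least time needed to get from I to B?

Shortest distances from I:
I: 0
A: 3  (via I)
F: 5  (via A)
G: 5  (via A)
D: 6  (via F)
J: 6  (via G)
K: 7  (via A)
C: 9  (via G)
E: 9  (via G)
H: 11  (via J)
B: 13  (via G)
Shortest route: I–A–G–B = 13 min.

13 min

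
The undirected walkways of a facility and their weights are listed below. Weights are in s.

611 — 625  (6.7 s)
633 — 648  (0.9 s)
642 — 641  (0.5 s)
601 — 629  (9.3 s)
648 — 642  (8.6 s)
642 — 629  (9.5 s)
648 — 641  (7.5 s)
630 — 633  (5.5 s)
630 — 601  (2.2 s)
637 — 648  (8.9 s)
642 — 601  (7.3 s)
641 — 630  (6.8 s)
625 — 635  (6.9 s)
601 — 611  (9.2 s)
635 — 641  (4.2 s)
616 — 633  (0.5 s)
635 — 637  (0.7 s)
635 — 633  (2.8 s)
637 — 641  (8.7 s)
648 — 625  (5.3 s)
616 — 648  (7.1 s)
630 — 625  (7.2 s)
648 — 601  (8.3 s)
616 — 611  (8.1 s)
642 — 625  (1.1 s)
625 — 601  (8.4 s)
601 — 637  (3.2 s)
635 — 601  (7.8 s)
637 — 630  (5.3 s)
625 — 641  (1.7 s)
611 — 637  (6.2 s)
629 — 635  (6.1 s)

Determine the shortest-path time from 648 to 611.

9.5 s

Enumerating some paths:
648–625–611: 5.3+6.7 = 12
648–633–616–611: 0.9+0.5+8.1 = 9.5
648–633–635–637–611: 0.9+2.8+0.7+6.2 = 10.6
Cheapest is 648–633–616–611 at 9.5 s.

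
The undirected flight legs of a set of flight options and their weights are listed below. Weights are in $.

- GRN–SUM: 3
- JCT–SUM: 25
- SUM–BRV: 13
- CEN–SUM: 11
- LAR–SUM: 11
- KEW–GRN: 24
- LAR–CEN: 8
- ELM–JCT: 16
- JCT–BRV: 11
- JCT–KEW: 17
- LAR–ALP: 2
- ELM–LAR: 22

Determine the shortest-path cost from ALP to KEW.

Compare a few routes:
ALP - LAR - SUM - GRN - KEW: 2+11+3+24 = 40
ALP - LAR - SUM - BRV - JCT - KEW: 2+11+13+11+17 = 54
ALP - LAR - CEN - SUM - GRN - KEW: 2+8+11+3+24 = 48
ALP - LAR - SUM - JCT - KEW: 2+11+25+17 = 55
Cheapest is ALP - LAR - SUM - GRN - KEW at $40.

$40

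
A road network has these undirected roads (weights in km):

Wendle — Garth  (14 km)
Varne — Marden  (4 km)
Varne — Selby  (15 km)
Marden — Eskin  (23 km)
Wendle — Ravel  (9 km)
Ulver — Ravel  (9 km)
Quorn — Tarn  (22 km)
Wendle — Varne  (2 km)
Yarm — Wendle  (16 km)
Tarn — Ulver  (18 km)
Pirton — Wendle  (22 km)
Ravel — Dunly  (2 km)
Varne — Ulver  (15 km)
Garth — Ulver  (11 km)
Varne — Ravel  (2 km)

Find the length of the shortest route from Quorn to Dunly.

Running Dijkstra from Quorn:
Quorn: 0
Tarn: 22  (via Quorn)
Ulver: 40  (via Tarn)
Ravel: 49  (via Ulver)
Dunly: 51  (via Ravel)
Shortest route: Quorn → Tarn → Ulver → Ravel → Dunly = 51 km.

51 km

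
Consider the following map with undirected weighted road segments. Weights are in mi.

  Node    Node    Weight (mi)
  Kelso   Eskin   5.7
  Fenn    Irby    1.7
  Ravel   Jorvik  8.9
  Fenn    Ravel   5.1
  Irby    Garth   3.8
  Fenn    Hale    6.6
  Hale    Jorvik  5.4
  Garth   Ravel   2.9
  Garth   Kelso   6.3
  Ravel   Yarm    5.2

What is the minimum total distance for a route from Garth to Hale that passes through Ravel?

Shortest Garth→Ravel: Garth → Ravel = 2.9
Best Ravel to Hale: Ravel → Fenn → Hale costing 11.7
Total via Ravel: 2.9 + 11.7 = 14.6 mi.

14.6 mi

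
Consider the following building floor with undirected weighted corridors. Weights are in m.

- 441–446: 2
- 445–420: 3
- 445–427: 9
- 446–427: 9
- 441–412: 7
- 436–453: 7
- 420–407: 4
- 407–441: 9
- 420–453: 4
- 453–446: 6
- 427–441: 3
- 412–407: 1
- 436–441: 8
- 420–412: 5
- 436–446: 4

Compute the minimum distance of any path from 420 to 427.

12 m

Candidate routes:
420–412–441–427: 5+7+3 = 15
420–445–427: 3+9 = 12
420–407–412–441–427: 4+1+7+3 = 15
420–453–446–441–427: 4+6+2+3 = 15
The minimum is 12 m via 420–445–427.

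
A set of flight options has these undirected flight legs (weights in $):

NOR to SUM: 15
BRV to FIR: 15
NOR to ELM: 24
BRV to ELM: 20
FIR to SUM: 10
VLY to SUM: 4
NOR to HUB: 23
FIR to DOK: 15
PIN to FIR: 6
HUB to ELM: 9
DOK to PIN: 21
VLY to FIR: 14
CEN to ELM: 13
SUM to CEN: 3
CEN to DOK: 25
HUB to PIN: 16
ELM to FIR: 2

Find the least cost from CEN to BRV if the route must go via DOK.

Best CEN to DOK: CEN → DOK costing 25
Shortest DOK→BRV: DOK → FIR → BRV = 30
Total via DOK: 25 + 30 = $55.

$55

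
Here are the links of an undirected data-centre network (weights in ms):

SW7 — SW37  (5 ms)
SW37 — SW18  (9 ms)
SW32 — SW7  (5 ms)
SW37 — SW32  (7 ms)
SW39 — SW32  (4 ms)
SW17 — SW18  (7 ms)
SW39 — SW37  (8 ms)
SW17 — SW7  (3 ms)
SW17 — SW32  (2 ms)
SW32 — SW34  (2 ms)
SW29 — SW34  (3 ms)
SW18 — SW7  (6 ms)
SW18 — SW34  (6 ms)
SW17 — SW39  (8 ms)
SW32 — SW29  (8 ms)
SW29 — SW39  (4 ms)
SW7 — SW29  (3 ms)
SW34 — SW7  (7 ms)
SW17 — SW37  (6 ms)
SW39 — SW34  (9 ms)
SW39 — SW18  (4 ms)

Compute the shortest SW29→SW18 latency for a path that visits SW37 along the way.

Shortest SW29→SW37: SW29–SW7–SW37 = 8
Shortest SW37→SW18: SW37–SW18 = 9
Total via SW37: 8 + 9 = 17 ms.

17 ms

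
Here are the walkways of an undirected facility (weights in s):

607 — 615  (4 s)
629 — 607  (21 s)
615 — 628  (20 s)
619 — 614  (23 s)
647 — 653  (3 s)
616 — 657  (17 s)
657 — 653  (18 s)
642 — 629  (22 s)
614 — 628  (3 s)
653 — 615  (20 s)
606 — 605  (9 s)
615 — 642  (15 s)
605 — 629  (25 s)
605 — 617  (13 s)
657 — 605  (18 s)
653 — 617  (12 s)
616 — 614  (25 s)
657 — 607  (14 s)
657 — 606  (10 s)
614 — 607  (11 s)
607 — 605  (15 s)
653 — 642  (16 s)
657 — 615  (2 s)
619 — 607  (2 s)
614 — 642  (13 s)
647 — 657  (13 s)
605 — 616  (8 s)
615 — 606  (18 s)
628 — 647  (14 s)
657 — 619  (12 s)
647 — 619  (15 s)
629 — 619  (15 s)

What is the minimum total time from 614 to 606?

27 s

Shortest distances from 614:
614: 0
628: 3  (via 614)
607: 11  (via 614)
619: 13  (via 607)
642: 13  (via 614)
615: 15  (via 607)
657: 17  (via 615)
647: 17  (via 628)
653: 20  (via 647)
616: 25  (via 614)
605: 26  (via 607)
606: 27  (via 657)
Shortest route: 614 → 607 → 615 → 657 → 606 = 27 s.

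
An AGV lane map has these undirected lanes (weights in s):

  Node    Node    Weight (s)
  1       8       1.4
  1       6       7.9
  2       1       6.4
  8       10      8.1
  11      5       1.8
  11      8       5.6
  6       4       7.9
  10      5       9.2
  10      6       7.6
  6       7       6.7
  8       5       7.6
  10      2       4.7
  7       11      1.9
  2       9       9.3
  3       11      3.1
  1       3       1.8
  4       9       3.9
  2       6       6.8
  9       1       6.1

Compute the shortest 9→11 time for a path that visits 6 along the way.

Best 9 to 6: 9 → 4 → 6 costing 11.8
Best 6 to 11: 6 → 7 → 11 costing 8.6
Total via 6: 11.8 + 8.6 = 20.4 s.

20.4 s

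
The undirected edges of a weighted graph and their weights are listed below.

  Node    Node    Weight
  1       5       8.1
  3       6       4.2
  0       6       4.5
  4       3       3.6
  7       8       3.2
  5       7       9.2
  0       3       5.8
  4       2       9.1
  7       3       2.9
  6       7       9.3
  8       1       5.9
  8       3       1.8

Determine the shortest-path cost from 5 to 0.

Settle nodes by increasing distance from 5:
5: 0
1: 8.1  (via 5)
7: 9.2  (via 5)
3: 12.1  (via 7)
8: 12.4  (via 7)
4: 15.7  (via 3)
6: 16.3  (via 3)
0: 17.9  (via 3)
Shortest route: 5 → 7 → 3 → 0 = 17.9.

17.9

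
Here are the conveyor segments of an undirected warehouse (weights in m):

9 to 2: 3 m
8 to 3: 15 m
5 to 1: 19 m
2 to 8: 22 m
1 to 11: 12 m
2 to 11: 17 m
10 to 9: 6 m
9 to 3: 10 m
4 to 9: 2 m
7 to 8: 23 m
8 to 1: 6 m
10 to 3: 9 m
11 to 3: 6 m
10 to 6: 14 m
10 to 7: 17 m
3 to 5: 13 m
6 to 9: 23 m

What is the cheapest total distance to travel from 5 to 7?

Running Dijkstra from 5:
5: 0
3: 13  (via 5)
1: 19  (via 5)
11: 19  (via 3)
10: 22  (via 3)
9: 23  (via 3)
4: 25  (via 9)
8: 25  (via 1)
2: 26  (via 9)
6: 36  (via 10)
7: 39  (via 10)
Shortest route: 5–3–10–7 = 39 m.

39 m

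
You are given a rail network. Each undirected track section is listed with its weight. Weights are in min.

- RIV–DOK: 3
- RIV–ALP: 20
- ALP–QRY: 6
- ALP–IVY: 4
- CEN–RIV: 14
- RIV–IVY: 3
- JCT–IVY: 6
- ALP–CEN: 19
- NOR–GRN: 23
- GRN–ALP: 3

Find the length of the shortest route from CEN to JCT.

Settle nodes by increasing distance from CEN:
CEN: 0
RIV: 14  (via CEN)
DOK: 17  (via RIV)
IVY: 17  (via RIV)
ALP: 19  (via CEN)
GRN: 22  (via ALP)
JCT: 23  (via IVY)
Shortest route: CEN → RIV → IVY → JCT = 23 min.

23 min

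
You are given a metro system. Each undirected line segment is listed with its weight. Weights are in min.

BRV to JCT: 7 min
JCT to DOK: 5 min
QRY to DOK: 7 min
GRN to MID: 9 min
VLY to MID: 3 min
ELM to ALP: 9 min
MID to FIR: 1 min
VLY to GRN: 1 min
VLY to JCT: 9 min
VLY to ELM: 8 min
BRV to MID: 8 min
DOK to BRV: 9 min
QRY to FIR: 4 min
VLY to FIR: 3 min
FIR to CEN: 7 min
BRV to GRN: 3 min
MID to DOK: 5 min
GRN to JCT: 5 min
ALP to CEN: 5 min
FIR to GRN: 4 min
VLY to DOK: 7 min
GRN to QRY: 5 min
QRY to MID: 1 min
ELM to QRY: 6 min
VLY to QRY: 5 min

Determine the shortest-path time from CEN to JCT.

16 min

Settle nodes by increasing distance from CEN:
CEN: 0
ALP: 5  (via CEN)
FIR: 7  (via CEN)
MID: 8  (via FIR)
QRY: 9  (via MID)
VLY: 10  (via FIR)
GRN: 11  (via FIR)
DOK: 13  (via MID)
ELM: 14  (via ALP)
BRV: 14  (via GRN)
JCT: 16  (via GRN)
Shortest route: CEN–FIR–GRN–JCT = 16 min.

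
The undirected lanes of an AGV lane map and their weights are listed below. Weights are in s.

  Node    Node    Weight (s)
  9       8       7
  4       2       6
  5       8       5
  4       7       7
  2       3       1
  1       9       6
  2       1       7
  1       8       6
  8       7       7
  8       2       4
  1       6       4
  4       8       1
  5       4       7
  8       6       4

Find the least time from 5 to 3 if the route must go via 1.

Shortest 5→1: 5–8–1 = 11
Shortest 1→3: 1–2–3 = 8
Total via 1: 11 + 8 = 19 s.

19 s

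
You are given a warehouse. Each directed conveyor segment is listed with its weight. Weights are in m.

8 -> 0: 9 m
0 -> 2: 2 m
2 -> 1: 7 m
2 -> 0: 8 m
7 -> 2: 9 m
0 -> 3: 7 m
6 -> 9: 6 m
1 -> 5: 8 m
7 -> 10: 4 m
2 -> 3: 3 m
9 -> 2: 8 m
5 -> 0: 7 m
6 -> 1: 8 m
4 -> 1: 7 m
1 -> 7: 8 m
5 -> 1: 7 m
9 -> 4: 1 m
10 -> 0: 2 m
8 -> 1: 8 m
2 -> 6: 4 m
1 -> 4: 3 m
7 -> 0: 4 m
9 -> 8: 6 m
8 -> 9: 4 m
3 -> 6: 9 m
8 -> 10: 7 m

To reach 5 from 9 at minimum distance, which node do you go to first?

Enumerating some paths:
9 - 4 - 1 - 5: 1+7+8 = 16
9 - 2 - 1 - 5: 8+7+8 = 23
9 - 8 - 1 - 5: 6+8+8 = 22
The minimum is 16 m via 9 - 4 - 1 - 5.
So from 9 the first move is to 4.

4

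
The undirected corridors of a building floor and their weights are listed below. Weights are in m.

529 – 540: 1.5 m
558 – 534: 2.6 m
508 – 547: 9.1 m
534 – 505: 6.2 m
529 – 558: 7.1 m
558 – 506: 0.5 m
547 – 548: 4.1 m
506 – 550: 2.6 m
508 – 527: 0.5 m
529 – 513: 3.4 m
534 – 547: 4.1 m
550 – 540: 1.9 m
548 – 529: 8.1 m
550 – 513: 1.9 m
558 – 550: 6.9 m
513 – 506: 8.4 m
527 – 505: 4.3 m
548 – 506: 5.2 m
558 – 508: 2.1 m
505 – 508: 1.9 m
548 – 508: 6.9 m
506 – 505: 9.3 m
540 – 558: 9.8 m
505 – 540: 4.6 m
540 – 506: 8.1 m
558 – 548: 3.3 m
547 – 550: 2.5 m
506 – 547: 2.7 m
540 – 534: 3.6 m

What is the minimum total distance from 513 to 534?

Candidate routes:
513 → 529 → 540 → 534: 3.4+1.5+3.6 = 8.5
513 → 550 → 506 → 558 → 534: 1.9+2.6+0.5+2.6 = 7.6
513 → 550 → 540 → 534: 1.9+1.9+3.6 = 7.4
Cheapest is 513 → 550 → 540 → 534 at 7.4 m.

7.4 m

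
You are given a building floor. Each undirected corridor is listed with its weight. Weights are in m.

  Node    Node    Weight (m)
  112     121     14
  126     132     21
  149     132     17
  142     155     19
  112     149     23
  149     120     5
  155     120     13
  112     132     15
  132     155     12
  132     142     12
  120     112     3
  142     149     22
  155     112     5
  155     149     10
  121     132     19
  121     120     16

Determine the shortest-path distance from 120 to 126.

Settle nodes by increasing distance from 120:
120: 0
112: 3  (via 120)
149: 5  (via 120)
155: 8  (via 112)
121: 16  (via 120)
132: 18  (via 112)
142: 27  (via 149)
126: 39  (via 132)
Shortest route: 120 → 112 → 132 → 126 = 39 m.

39 m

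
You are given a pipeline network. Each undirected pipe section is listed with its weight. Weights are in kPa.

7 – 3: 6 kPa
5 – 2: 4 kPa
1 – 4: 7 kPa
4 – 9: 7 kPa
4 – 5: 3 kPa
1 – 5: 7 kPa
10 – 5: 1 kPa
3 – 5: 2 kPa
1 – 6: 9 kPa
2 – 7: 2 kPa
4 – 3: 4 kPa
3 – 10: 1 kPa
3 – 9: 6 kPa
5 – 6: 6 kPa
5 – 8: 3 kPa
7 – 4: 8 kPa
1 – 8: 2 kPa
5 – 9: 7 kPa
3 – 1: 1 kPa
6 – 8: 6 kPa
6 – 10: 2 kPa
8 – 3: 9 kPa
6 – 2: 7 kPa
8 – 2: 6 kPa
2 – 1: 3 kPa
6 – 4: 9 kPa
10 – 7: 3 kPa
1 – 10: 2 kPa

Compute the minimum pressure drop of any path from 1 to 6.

Candidate routes:
1 - 3 - 5 - 10 - 6: 1+2+1+2 = 6
1 - 8 - 5 - 10 - 6: 2+3+1+2 = 8
1 - 10 - 6: 2+2 = 4
Cheapest is 1 - 10 - 6 at 4 kPa.

4 kPa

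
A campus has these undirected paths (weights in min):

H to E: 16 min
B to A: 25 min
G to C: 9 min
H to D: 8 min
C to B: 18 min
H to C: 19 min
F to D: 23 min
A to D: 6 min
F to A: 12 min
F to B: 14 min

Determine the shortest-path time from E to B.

53 min

Candidate routes:
E - H - D - A - F - B: 16+8+6+12+14 = 56
E - H - D - A - B: 16+8+6+25 = 55
E - H - C - B: 16+19+18 = 53
The minimum is 53 min via E - H - C - B.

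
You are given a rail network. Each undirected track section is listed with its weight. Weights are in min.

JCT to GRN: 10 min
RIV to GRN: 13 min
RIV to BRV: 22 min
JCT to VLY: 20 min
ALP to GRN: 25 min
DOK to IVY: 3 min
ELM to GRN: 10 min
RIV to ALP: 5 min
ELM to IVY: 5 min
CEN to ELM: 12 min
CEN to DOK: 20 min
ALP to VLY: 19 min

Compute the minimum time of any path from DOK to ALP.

Running Dijkstra from DOK:
DOK: 0
IVY: 3  (via DOK)
ELM: 8  (via IVY)
GRN: 18  (via ELM)
CEN: 20  (via DOK)
JCT: 28  (via GRN)
RIV: 31  (via GRN)
ALP: 36  (via RIV)
Shortest route: DOK → IVY → ELM → GRN → RIV → ALP = 36 min.

36 min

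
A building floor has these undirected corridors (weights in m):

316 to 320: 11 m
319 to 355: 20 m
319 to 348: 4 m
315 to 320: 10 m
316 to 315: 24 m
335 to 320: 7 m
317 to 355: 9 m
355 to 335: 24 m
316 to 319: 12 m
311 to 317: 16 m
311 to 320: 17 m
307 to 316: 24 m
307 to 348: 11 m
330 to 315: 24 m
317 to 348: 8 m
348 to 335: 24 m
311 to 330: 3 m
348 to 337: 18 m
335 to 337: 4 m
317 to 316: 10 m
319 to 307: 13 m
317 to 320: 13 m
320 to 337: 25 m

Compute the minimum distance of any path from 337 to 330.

31 m

Compare a few routes:
337 - 335 - 320 - 317 - 311 - 330: 4+7+13+16+3 = 43
337 - 335 - 320 - 311 - 330: 4+7+17+3 = 31
337 - 348 - 317 - 311 - 330: 18+8+16+3 = 45
337 - 320 - 311 - 330: 25+17+3 = 45
Cheapest is 337 - 335 - 320 - 311 - 330 at 31 m.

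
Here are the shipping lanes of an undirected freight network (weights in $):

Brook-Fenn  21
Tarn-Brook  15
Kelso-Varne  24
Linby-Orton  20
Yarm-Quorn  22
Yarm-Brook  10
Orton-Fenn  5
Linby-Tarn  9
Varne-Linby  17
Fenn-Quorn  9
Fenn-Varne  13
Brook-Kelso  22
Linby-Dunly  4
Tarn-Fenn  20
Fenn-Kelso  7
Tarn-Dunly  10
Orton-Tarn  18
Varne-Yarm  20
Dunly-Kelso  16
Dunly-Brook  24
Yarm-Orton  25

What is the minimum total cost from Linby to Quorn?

$34

Compare a few routes:
Linby - Dunly - Kelso - Fenn - Quorn: 4+16+7+9 = 36
Linby - Orton - Fenn - Quorn: 20+5+9 = 34
Linby - Tarn - Fenn - Quorn: 9+20+9 = 38
Cheapest is Linby - Orton - Fenn - Quorn at $34.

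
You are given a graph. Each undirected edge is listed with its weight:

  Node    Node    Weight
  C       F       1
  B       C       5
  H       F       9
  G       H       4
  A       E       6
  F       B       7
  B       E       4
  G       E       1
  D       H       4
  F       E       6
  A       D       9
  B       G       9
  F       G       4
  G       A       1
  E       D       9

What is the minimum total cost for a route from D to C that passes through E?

15

Shortest D→E: D → E = 9
Best E to C: E → G → F → C costing 6
Total via E: 9 + 6 = 15.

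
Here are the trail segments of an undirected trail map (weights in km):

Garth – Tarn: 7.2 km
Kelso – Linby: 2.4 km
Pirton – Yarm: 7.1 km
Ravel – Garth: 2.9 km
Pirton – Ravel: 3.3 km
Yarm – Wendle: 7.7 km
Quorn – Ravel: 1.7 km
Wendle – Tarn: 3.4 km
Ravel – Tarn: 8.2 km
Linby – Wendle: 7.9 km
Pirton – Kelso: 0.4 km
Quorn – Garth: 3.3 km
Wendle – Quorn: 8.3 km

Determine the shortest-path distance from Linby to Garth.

9 km

Shortest distances from Linby:
Linby: 0
Kelso: 2.4  (via Linby)
Pirton: 2.8  (via Kelso)
Ravel: 6.1  (via Pirton)
Quorn: 7.8  (via Ravel)
Wendle: 7.9  (via Linby)
Garth: 9  (via Ravel)
Shortest route: Linby → Kelso → Pirton → Ravel → Garth = 9 km.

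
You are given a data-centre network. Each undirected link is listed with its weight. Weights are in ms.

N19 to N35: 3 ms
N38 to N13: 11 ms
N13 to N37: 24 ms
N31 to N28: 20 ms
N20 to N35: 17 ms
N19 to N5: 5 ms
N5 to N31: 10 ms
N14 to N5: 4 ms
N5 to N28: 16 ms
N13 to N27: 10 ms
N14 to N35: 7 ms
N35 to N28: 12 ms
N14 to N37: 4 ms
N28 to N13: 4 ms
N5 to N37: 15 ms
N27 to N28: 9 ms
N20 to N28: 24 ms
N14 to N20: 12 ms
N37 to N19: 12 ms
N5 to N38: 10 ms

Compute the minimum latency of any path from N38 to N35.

18 ms

Running Dijkstra from N38:
N38: 0
N5: 10  (via N38)
N13: 11  (via N38)
N14: 14  (via N5)
N28: 15  (via N13)
N19: 15  (via N5)
N35: 18  (via N19)
Shortest route: N38 → N5 → N19 → N35 = 18 ms.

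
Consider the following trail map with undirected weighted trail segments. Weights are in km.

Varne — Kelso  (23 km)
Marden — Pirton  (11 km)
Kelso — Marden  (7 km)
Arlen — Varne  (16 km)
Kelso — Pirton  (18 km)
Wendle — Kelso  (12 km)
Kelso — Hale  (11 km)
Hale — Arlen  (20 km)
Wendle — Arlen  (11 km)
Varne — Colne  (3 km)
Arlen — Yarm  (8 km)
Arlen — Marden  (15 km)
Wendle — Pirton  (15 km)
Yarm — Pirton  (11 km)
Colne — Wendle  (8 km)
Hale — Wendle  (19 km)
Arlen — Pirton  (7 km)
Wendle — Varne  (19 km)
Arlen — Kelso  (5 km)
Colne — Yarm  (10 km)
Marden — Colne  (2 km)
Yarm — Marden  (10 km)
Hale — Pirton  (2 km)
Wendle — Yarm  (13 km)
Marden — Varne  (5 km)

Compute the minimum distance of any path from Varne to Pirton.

16 km

Running Dijkstra from Varne:
Varne: 0
Colne: 3  (via Varne)
Marden: 5  (via Varne)
Wendle: 11  (via Colne)
Kelso: 12  (via Marden)
Yarm: 13  (via Colne)
Arlen: 16  (via Varne)
Pirton: 16  (via Marden)
Shortest route: Varne → Marden → Pirton = 16 km.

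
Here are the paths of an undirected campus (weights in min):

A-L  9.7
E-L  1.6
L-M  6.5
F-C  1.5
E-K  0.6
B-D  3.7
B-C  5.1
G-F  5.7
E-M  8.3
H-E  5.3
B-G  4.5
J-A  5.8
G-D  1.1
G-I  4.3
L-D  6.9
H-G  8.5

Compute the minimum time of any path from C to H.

15.7 min

Compare a few routes:
C–F–G–H: 1.5+5.7+8.5 = 15.7
C–B–D–G–H: 5.1+3.7+1.1+8.5 = 18.4
C–B–G–H: 5.1+4.5+8.5 = 18.1
The minimum is 15.7 min via C–F–G–H.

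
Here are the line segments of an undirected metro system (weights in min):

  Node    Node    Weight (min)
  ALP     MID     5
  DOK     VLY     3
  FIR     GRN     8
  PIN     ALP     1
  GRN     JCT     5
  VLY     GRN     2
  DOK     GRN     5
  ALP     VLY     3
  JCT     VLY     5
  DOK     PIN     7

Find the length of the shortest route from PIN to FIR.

Shortest distances from PIN:
PIN: 0
ALP: 1  (via PIN)
VLY: 4  (via ALP)
GRN: 6  (via VLY)
MID: 6  (via ALP)
DOK: 7  (via PIN)
JCT: 9  (via VLY)
FIR: 14  (via GRN)
Shortest route: PIN → ALP → VLY → GRN → FIR = 14 min.

14 min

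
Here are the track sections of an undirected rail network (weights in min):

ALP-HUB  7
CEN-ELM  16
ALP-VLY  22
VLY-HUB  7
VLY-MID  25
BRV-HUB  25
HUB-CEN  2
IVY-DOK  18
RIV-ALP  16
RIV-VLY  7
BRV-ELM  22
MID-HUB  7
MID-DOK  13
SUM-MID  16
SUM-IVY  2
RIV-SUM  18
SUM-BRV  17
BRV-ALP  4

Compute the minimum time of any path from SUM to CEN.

Compare a few routes:
SUM → RIV → VLY → HUB → CEN: 18+7+7+2 = 34
SUM → BRV → ALP → HUB → CEN: 17+4+7+2 = 30
SUM → MID → HUB → CEN: 16+7+2 = 25
Cheapest is SUM → MID → HUB → CEN at 25 min.

25 min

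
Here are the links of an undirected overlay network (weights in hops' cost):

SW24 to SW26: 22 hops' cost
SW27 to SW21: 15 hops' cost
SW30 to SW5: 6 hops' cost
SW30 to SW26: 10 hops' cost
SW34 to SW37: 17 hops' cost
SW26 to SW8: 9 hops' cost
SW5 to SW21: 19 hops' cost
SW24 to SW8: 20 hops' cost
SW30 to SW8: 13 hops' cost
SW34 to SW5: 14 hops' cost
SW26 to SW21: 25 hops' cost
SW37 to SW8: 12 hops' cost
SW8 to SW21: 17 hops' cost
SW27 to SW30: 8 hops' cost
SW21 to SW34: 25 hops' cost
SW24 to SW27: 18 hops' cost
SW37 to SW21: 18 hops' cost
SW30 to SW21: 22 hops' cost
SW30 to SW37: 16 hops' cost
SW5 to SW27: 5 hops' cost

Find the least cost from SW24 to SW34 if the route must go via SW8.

49 hops' cost

Shortest SW24→SW8: SW24–SW8 = 20
Best SW8 to SW34: SW8–SW37–SW34 costing 29
Total via SW8: 20 + 29 = 49 hops' cost.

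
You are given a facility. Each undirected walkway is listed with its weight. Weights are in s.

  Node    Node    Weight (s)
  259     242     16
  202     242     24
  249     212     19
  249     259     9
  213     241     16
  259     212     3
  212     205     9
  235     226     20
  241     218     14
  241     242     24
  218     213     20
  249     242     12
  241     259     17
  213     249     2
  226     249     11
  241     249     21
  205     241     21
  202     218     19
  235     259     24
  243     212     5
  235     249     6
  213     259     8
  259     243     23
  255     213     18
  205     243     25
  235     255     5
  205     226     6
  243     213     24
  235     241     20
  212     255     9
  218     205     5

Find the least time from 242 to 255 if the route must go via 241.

Best 242 to 241: 242 → 241 costing 24
Best 241 to 255: 241 → 235 → 255 costing 25
Total via 241: 24 + 25 = 49 s.

49 s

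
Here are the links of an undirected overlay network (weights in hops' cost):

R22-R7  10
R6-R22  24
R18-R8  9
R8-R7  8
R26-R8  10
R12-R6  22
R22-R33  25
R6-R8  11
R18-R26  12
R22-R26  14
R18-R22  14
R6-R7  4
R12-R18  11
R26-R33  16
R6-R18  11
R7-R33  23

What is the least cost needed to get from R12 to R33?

Compare a few routes:
R12 → R18 → R8 → R26 → R33: 11+9+10+16 = 46
R12 → R6 → R7 → R33: 22+4+23 = 49
R12 → R18 → R6 → R7 → R33: 11+11+4+23 = 49
R12 → R18 → R26 → R33: 11+12+16 = 39
Cheapest is R12 → R18 → R26 → R33 at 39 hops' cost.

39 hops' cost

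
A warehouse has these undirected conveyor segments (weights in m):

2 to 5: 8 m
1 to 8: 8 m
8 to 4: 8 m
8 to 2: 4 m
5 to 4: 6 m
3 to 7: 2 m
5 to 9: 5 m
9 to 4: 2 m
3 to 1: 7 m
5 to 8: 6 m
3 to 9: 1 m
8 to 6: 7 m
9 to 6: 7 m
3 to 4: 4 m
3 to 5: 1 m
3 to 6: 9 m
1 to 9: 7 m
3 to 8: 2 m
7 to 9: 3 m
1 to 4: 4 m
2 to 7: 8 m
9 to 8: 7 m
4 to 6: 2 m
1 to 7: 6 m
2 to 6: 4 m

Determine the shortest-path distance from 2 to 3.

Settle nodes by increasing distance from 2:
2: 0
6: 4  (via 2)
8: 4  (via 2)
3: 6  (via 8)
Shortest route: 2–8–3 = 6 m.

6 m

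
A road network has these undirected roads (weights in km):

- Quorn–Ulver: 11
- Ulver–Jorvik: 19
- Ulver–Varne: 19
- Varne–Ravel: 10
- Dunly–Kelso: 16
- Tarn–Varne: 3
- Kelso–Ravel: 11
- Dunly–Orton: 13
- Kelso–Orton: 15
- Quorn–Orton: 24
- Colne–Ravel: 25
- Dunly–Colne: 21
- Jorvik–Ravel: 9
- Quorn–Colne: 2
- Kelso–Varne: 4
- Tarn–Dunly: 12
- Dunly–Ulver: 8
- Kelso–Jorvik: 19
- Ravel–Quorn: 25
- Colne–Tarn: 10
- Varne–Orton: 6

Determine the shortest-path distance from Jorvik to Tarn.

22 km

Settle nodes by increasing distance from Jorvik:
Jorvik: 0
Ravel: 9  (via Jorvik)
Kelso: 19  (via Jorvik)
Varne: 19  (via Ravel)
Ulver: 19  (via Jorvik)
Tarn: 22  (via Varne)
Shortest route: Jorvik → Ravel → Varne → Tarn = 22 km.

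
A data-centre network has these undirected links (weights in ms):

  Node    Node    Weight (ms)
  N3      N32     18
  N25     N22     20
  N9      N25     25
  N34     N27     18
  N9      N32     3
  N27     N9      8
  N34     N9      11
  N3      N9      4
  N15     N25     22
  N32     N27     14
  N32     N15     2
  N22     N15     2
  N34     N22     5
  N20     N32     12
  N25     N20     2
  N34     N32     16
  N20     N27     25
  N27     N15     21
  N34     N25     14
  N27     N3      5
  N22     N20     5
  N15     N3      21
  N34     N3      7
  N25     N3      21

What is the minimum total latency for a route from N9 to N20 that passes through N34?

Best N9 to N34: N9–N34 costing 11
Shortest N34→N20: N34–N22–N20 = 10
Total via N34: 11 + 10 = 21 ms.

21 ms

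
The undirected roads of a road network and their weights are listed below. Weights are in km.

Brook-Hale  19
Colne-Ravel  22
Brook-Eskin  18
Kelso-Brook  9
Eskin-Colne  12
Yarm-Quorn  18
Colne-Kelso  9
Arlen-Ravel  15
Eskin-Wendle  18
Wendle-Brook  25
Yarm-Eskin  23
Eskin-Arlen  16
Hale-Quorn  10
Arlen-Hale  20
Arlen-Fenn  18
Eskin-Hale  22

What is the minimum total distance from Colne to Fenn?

Enumerating some paths:
Colne–Eskin–Hale–Arlen–Fenn: 12+22+20+18 = 72
Colne–Eskin–Arlen–Fenn: 12+16+18 = 46
Colne–Ravel–Arlen–Fenn: 22+15+18 = 55
Colne–Kelso–Brook–Eskin–Arlen–Fenn: 9+9+18+16+18 = 70
The minimum is 46 km via Colne–Eskin–Arlen–Fenn.

46 km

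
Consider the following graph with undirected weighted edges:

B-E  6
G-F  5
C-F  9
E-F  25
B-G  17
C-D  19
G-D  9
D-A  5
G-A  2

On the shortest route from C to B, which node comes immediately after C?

F

Compare a few routes:
C–F–E–B: 9+25+6 = 40
C–F–G–B: 9+5+17 = 31
The minimum is 31 via C–F–G–B.
So from C the first move is to F.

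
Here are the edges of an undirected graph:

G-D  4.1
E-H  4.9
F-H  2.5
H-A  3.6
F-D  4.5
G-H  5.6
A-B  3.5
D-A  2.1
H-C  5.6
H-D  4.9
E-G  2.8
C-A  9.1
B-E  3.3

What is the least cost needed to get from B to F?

9.6

Shortest distances from B:
B: 0
E: 3.3  (via B)
A: 3.5  (via B)
D: 5.6  (via A)
G: 6.1  (via E)
H: 7.1  (via A)
F: 9.6  (via H)
Shortest route: B–A–H–F = 9.6.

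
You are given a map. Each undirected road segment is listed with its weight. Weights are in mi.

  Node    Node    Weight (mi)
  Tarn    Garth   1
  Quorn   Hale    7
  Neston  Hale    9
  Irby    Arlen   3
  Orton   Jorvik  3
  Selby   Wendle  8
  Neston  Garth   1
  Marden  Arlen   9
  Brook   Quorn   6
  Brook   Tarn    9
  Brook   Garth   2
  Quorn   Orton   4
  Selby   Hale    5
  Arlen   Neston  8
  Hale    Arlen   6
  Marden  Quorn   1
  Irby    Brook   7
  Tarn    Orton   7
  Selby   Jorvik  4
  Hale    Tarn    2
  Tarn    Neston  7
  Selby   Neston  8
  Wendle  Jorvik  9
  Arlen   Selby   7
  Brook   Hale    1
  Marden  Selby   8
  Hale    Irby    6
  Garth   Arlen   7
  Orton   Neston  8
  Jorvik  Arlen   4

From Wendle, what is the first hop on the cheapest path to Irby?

Jorvik

Candidate routes:
Wendle → Selby → Hale → Irby: 8+5+6 = 19
Wendle → Jorvik → Arlen → Irby: 9+4+3 = 16
Wendle → Selby → Arlen → Irby: 8+7+3 = 18
The minimum is 16 mi via Wendle → Jorvik → Arlen → Irby.
So from Wendle the first move is to Jorvik.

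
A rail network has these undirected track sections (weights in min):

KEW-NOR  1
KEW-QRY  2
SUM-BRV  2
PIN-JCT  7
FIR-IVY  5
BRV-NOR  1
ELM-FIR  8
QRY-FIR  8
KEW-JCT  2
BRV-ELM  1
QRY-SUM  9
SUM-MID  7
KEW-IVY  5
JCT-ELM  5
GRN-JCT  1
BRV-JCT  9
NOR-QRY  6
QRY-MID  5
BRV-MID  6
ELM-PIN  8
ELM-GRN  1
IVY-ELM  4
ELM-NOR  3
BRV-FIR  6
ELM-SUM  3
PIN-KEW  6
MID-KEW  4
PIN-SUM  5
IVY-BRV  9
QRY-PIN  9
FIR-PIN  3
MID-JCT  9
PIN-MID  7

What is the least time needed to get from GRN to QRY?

5 min

Running Dijkstra from GRN:
GRN: 0
JCT: 1  (via GRN)
ELM: 1  (via GRN)
BRV: 2  (via ELM)
KEW: 3  (via JCT)
NOR: 3  (via BRV)
SUM: 4  (via ELM)
IVY: 5  (via ELM)
QRY: 5  (via KEW)
Shortest route: GRN → JCT → KEW → QRY = 5 min.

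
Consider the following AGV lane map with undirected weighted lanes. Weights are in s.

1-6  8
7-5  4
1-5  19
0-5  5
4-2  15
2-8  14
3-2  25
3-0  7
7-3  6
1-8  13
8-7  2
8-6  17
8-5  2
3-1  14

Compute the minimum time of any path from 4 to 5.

Candidate routes:
4 → 2 → 8 → 7 → 3 → 0 → 5: 15+14+2+6+7+5 = 49
4 → 2 → 8 → 7 → 5: 15+14+2+4 = 35
4 → 2 → 8 → 5: 15+14+2 = 31
Cheapest is 4 → 2 → 8 → 5 at 31 s.

31 s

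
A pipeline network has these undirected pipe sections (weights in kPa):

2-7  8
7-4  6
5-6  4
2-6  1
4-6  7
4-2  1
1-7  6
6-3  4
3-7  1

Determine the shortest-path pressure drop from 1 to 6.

Compare a few routes:
1 → 7 → 2 → 6: 6+8+1 = 15
1 → 7 → 4 → 2 → 6: 6+6+1+1 = 14
1 → 7 → 3 → 6: 6+1+4 = 11
Cheapest is 1 → 7 → 3 → 6 at 11 kPa.

11 kPa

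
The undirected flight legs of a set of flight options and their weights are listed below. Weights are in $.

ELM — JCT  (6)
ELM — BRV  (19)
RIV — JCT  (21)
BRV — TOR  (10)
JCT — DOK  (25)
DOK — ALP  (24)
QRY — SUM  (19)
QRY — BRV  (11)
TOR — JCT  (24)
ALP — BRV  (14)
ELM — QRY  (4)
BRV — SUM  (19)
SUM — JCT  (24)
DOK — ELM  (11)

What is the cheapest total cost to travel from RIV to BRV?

Candidate routes:
RIV–JCT–ELM–QRY–BRV: 21+6+4+11 = 42
RIV–JCT–ELM–BRV: 21+6+19 = 46
Cheapest is RIV–JCT–ELM–QRY–BRV at $42.

$42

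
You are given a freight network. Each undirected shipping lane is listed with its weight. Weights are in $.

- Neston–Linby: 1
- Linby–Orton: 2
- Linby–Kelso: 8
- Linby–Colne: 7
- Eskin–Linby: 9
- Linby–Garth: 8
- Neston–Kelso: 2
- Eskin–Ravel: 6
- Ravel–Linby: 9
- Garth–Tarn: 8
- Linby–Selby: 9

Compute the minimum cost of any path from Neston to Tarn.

$17

Running Dijkstra from Neston:
Neston: 0
Linby: 1  (via Neston)
Kelso: 2  (via Neston)
Orton: 3  (via Linby)
Colne: 8  (via Linby)
Garth: 9  (via Linby)
Eskin: 10  (via Linby)
Ravel: 10  (via Linby)
Selby: 10  (via Linby)
Tarn: 17  (via Garth)
Shortest route: Neston → Linby → Garth → Tarn = $17.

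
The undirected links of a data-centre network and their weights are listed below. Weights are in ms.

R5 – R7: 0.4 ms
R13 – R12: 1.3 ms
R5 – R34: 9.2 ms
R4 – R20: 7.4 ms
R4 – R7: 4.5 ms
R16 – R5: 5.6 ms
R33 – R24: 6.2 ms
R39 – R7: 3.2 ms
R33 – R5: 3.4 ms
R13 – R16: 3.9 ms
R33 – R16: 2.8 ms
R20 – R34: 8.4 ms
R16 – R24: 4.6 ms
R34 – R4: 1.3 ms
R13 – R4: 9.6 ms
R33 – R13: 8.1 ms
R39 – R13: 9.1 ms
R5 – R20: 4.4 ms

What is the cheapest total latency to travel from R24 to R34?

Enumerating some paths:
R24–R16–R5–R7–R4–R34: 4.6+5.6+0.4+4.5+1.3 = 16.4
R24–R33–R5–R7–R4–R34: 6.2+3.4+0.4+4.5+1.3 = 15.8
Cheapest is R24–R33–R5–R7–R4–R34 at 15.8 ms.

15.8 ms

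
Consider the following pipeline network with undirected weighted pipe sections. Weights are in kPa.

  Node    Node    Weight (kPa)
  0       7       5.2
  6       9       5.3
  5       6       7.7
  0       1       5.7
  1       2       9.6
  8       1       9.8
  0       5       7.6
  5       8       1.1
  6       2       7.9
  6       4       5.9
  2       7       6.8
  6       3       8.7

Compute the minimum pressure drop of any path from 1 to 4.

23.4 kPa

Settle nodes by increasing distance from 1:
1: 0
0: 5.7  (via 1)
2: 9.6  (via 1)
8: 9.8  (via 1)
5: 10.9  (via 8)
7: 10.9  (via 0)
6: 17.5  (via 2)
9: 22.8  (via 6)
4: 23.4  (via 6)
Shortest route: 1–2–6–4 = 23.4 kPa.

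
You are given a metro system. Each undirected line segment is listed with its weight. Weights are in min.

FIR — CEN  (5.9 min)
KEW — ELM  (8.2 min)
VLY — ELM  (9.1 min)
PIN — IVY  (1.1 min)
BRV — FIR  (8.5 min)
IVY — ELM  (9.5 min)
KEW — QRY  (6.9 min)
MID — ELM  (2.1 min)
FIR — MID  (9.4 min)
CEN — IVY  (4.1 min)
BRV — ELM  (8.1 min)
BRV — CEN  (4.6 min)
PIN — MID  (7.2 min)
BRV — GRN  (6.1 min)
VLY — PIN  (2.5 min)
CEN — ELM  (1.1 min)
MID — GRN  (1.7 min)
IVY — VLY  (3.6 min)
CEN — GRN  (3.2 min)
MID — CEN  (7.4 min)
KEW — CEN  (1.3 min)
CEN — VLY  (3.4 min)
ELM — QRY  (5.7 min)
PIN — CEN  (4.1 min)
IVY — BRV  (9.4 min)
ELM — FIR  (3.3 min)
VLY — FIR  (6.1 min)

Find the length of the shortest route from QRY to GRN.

Settle nodes by increasing distance from QRY:
QRY: 0
ELM: 5.7  (via QRY)
CEN: 6.8  (via ELM)
KEW: 6.9  (via QRY)
MID: 7.8  (via ELM)
FIR: 9  (via ELM)
GRN: 9.5  (via MID)
Shortest route: QRY → ELM → MID → GRN = 9.5 min.

9.5 min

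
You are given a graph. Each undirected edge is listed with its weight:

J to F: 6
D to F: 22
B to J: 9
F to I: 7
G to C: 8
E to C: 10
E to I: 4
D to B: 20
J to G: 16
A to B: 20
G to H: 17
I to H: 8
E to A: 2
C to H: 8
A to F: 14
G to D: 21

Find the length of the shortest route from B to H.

30

Compare a few routes:
B–A–E–I–H: 20+2+4+8 = 34
B–J–F–I–H: 9+6+7+8 = 30
B–J–G–C–H: 9+16+8+8 = 41
B–A–E–C–H: 20+2+10+8 = 40
Cheapest is B–J–F–I–H at 30.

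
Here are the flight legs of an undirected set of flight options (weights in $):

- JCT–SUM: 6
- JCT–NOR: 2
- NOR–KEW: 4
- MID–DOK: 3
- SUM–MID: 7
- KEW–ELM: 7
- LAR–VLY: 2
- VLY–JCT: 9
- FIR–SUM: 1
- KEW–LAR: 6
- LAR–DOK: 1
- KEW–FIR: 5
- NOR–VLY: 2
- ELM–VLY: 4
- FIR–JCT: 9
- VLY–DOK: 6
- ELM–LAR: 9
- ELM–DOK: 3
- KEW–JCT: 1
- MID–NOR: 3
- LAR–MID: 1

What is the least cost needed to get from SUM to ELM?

Running Dijkstra from SUM:
SUM: 0
FIR: 1  (via SUM)
JCT: 6  (via SUM)
KEW: 6  (via FIR)
MID: 7  (via SUM)
NOR: 8  (via JCT)
LAR: 8  (via MID)
DOK: 9  (via LAR)
VLY: 10  (via NOR)
ELM: 12  (via DOK)
Shortest route: SUM–MID–LAR–DOK–ELM = $12.

$12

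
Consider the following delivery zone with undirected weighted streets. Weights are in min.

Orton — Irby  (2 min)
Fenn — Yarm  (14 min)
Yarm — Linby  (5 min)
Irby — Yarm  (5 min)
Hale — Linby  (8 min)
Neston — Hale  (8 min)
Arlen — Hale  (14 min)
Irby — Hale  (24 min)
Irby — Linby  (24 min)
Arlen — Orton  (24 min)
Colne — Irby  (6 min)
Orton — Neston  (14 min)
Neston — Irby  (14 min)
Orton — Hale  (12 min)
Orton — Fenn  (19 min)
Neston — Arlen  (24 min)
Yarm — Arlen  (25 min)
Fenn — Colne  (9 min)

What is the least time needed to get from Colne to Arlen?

32 min

Shortest distances from Colne:
Colne: 0
Irby: 6  (via Colne)
Orton: 8  (via Irby)
Fenn: 9  (via Colne)
Yarm: 11  (via Irby)
Linby: 16  (via Yarm)
Hale: 20  (via Orton)
Neston: 20  (via Irby)
Arlen: 32  (via Orton)
Shortest route: Colne–Irby–Orton–Arlen = 32 min.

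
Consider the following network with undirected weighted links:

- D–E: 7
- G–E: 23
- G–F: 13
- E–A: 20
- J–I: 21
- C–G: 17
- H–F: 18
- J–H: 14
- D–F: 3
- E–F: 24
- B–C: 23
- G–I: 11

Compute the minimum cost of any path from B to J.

72

Candidate routes:
B - C - G - F - H - J: 23+17+13+18+14 = 85
B - C - G - I - J: 23+17+11+21 = 72
B - C - G - E - D - F - H - J: 23+17+23+7+3+18+14 = 105
The minimum is 72 via B - C - G - I - J.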